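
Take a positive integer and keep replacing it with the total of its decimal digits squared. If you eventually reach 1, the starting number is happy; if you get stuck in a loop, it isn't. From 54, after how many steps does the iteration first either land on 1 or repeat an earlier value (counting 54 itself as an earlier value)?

15

54 → 5² + 4² = 41
41 → 4² + 1² = 17
17 → 1² + 7² = 50
50 → 5² + 0² = 25
25 → 2² + 5² = 29
29 → 2² + 9² = 85
85 → 8² + 5² = 89
89 → 8² + 9² = 145
145 → 1² + 4² + 5² = 42
42 → 4² + 2² = 20
20 → 2² + 0² = 4
4 → 4² = 16
16 → 1² + 6² = 37
37 → 3² + 7² = 58
58 → 5² + 8² = 89  — 89 repeats.
That took 15 steps.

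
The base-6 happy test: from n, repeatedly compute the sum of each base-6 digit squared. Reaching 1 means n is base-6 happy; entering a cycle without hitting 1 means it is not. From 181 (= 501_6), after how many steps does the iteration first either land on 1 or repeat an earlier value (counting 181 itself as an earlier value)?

181 = (5,0,1)_6 → 5² + 0² + 1² = 26
26 = (4,2)_6 → 4² + 2² = 20
20 = (3,2)_6 → 3² + 2² = 13
13 = (2,1)_6 → 2² + 1² = 5
5 = (5)_6 → 5² = 25
25 = (4,1)_6 → 4² + 1² = 17
17 = (2,5)_6 → 2² + 5² = 29
29 = (4,5)_6 → 4² + 5² = 41
41 = (1,0,5)_6 → 1² + 0² + 5² = 26  — 26 repeats.
That took 9 steps.

9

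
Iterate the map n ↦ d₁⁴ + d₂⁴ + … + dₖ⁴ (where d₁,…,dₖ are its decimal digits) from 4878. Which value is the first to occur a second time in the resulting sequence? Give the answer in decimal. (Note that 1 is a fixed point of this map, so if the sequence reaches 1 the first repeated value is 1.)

2178

4878 → 4⁴ + 8⁴ + 7⁴ + 8⁴ = 256 + 4096 + 2401 + 4096 = 10849
10849 → 1⁴ + 0⁴ + 8⁴ + 4⁴ + 9⁴ = 1 + 0 + 4096 + 256 + 6561 = 10914
10914 → 1⁴ + 0⁴ + 9⁴ + 1⁴ + 4⁴ = 1 + 0 + 6561 + 1 + 256 = 6819
6819 → 6⁴ + 8⁴ + 1⁴ + 9⁴ = 1296 + 4096 + 1 + 6561 = 11954
11954 → 1⁴ + 1⁴ + 9⁴ + 5⁴ + 4⁴ = 1 + 1 + 6561 + 625 + 256 = 7444
7444 → 7⁴ + 4⁴ + 4⁴ + 4⁴ = 2401 + 256 + 256 + 256 = 3169
3169 → 3⁴ + 1⁴ + 6⁴ + 9⁴ = 81 + 1 + 1296 + 6561 = 7939
7939 → 7⁴ + 9⁴ + 3⁴ + 9⁴ = 2401 + 6561 + 81 + 6561 = 15604
15604 → 1⁴ + 5⁴ + 6⁴ + 0⁴ + 4⁴ = 1 + 625 + 1296 + 0 + 256 = 2178
2178 → 2⁴ + 1⁴ + 7⁴ + 8⁴ = 16 + 1 + 2401 + 4096 = 6514
6514 → 6⁴ + 5⁴ + 1⁴ + 4⁴ = 1296 + 625 + 1 + 256 = 2178  — 2178 already appeared earlier.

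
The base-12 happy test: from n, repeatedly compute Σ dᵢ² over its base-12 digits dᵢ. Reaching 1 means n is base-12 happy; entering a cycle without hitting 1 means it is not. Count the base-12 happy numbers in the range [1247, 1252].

1247: 1247 → 234 → 86 → 53 → 41 → 34 → 104 → 128 → 164 → 66 → 61 → 26 → 8 → 64 → 41  — not base-12 happy
1248: 1248 → 128 → 164 → 66 → 61 → 26 → 8 → 64 → 41 → 34 → 104 → 128  — not base-12 happy
1249: 1249 → 129 → 181 → 11 → 121 → 101 → 89 → 74 → 40 → 25 → 5 → 25  — not base-12 happy
1250: 1250 → 132 → 121 → 101 → 89 → 74 → 40 → 25 → 5 → 25  — not base-12 happy
1251: 1251 → 137 → 146 → 5 → 25 → 5  — not base-12 happy
1252: 1252 → 144 → 1  — base-12 happy
base-12 happy: 1252

1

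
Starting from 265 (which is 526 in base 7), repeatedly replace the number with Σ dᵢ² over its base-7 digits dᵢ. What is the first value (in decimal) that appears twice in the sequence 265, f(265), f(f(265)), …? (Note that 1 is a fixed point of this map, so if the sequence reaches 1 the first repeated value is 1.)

25

265 = (5,2,6)_7 → 5² + 2² + 6² = 25 + 4 + 36 = 65
65 = (1,2,2)_7 → 1² + 2² + 2² = 1 + 4 + 4 = 9
9 = (1,2)_7 → 1² + 2² = 1 + 4 = 5
5 = (5)_7 → 5² = 25
25 = (3,4)_7 → 3² + 4² = 9 + 16 = 25  — 25 already appeared earlier.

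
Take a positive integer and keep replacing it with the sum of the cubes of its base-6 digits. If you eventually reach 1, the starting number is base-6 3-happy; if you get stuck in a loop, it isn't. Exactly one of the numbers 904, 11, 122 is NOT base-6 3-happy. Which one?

11

904: 904 → 129 → 81 → 36 → 1  — reaches 1 (base-6 3-happy)
11: 11 → 126 → 54 → 28 → 128 → 62 → 73 → 9 → 28  — repeats 28 (not base-6 3-happy)
122: 122 → 43 → 3 → 27 → 91 → 36 → 1  — reaches 1 (base-6 3-happy)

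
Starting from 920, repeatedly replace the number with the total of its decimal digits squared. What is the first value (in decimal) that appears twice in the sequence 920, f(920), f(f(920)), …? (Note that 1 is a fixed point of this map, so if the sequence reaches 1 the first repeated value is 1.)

89

920 → 9² + 2² + 0² = 85
85 → 8² + 5² = 89
89 → 8² + 9² = 145
145 → 1² + 4² + 5² = 42
42 → 4² + 2² = 20
20 → 2² + 0² = 4
4 → 4² = 16
16 → 1² + 6² = 37
37 → 3² + 7² = 58
58 → 5² + 8² = 89  — 89 already appeared earlier.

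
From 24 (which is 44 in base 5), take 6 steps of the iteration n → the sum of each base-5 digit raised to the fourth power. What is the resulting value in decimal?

194

24 = (4,4)_5 → 4⁴ + 4⁴ = 512
512 = (4,0,2,2)_5 → 4⁴ + 0⁴ + 2⁴ + 2⁴ = 288
288 = (2,1,2,3)_5 → 2⁴ + 1⁴ + 2⁴ + 3⁴ = 114
114 = (4,2,4)_5 → 4⁴ + 2⁴ + 4⁴ = 528
528 = (4,1,0,3)_5 → 4⁴ + 1⁴ + 0⁴ + 3⁴ = 338
338 = (2,3,2,3)_5 → 2⁴ + 3⁴ + 2⁴ + 3⁴ = 194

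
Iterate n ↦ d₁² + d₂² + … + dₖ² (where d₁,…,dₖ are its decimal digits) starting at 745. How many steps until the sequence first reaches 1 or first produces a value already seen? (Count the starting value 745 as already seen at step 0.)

13

745 → 7² + 4² + 5² = 49 + 16 + 25 = 90
90 → 9² + 0² = 81 + 0 = 81
81 → 8² + 1² = 64 + 1 = 65
65 → 6² + 5² = 36 + 25 = 61
61 → 6² + 1² = 36 + 1 = 37
37 → 3² + 7² = 9 + 49 = 58
58 → 5² + 8² = 25 + 64 = 89
89 → 8² + 9² = 64 + 81 = 145
145 → 1² + 4² + 5² = 1 + 16 + 25 = 42
42 → 4² + 2² = 16 + 4 = 20
20 → 2² + 0² = 4 + 0 = 4
4 → 4² = 16
16 → 1² + 6² = 1 + 36 = 37  — 37 repeats.
That took 13 steps.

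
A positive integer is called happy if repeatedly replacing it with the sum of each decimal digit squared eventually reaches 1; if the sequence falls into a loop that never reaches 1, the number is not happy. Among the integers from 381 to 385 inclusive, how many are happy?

1

381: 381 → 74 → 65 → 61 → 37 → 58 → 89 → 145 → 42 → 20 → 4 → 16 → 37  — not happy
382: 382 → 77 → 98 → 145 → 42 → 20 → 4 → 16 → 37 → 58 → 89 → 145  — not happy
383: 383 → 82 → 68 → 100 → 1  — happy
384: 384 → 89 → 145 → 42 → 20 → 4 → 16 → 37 → 58 → 89  — not happy
385: 385 → 98 → 145 → 42 → 20 → 4 → 16 → 37 → 58 → 89 → 145  — not happy
happy: 383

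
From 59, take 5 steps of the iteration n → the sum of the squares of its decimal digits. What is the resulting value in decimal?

145

59 → 106
106 → 37
37 → 58
58 → 89
89 → 145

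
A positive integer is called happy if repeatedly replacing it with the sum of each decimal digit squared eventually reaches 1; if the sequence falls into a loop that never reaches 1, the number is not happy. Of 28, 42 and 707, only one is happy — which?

28: 28 → 68 → 100 → 1  — reaches 1 (happy)
42: 42 → 20 → 4 → 16 → 37 → 58 → 89 → 145 → 42  — repeats 42 (not happy)
707: 707 → 98 → 145 → 42 → 20 → 4 → 16 → 37 → 58 → 89 → 145  — repeats 145 (not happy)

28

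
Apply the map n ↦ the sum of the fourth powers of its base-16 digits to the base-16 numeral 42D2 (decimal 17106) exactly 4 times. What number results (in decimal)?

17106 = (4,2,13,2)_16 → 4⁴ + 2⁴ + 13⁴ + 2⁴ = 28849
28849 = (7,0,11,1)_16 → 7⁴ + 0⁴ + 11⁴ + 1⁴ = 17043
17043 = (4,2,9,3)_16 → 4⁴ + 2⁴ + 9⁴ + 3⁴ = 6914
6914 = (1,11,0,2)_16 → 1⁴ + 11⁴ + 0⁴ + 2⁴ = 14658

14658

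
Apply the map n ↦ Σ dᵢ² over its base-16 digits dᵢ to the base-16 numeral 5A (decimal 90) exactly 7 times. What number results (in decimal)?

169

90 = (5,10)_16 → 125
125 = (7,13)_16 → 218
218 = (13,10)_16 → 269
269 = (1,0,13)_16 → 170
170 = (10,10)_16 → 200
200 = (12,8)_16 → 208
208 = (13,0)_16 → 169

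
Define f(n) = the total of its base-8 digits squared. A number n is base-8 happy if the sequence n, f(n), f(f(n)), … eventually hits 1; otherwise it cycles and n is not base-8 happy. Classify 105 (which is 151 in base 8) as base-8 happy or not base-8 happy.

base-8 happy

105 = (1,5,1)_8 → 1² + 5² + 1² = 1 + 25 + 1 = 27
27 = (3,3)_8 → 3² + 3² = 9 + 9 = 18
18 = (2,2)_8 → 2² + 2² = 4 + 4 = 8
8 = (1,0)_8 → 1² + 0² = 1 + 0 = 1  — reached 1.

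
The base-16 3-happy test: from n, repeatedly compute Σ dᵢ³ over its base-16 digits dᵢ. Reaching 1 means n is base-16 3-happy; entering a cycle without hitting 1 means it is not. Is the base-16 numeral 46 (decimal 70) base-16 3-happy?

base-16 3-happy

70 = (4,6)_16 → 280
280 = (1,1,8)_16 → 514
514 = (2,0,2)_16 → 16
16 = (1,0)_16 → 1  — reached 1.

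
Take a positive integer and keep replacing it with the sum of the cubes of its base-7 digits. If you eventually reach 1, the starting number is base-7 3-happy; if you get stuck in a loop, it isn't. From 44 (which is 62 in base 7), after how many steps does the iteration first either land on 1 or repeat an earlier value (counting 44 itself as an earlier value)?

6

44 = (6,2)_7 → 6³ + 2³ = 216 + 8 = 224
224 = (4,4,0)_7 → 4³ + 4³ + 0³ = 64 + 64 + 0 = 128
128 = (2,4,2)_7 → 2³ + 4³ + 2³ = 8 + 64 + 8 = 80
80 = (1,4,3)_7 → 1³ + 4³ + 3³ = 1 + 64 + 27 = 92
92 = (1,6,1)_7 → 1³ + 6³ + 1³ = 1 + 216 + 1 = 218
218 = (4,3,1)_7 → 4³ + 3³ + 1³ = 64 + 27 + 1 = 92  — 92 repeats.
That took 6 steps.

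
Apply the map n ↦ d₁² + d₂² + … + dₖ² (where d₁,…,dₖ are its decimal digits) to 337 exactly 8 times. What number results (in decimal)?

16

337 → 3² + 3² + 7² = 67
67 → 6² + 7² = 85
85 → 8² + 5² = 89
89 → 8² + 9² = 145
145 → 1² + 4² + 5² = 42
42 → 4² + 2² = 20
20 → 2² + 0² = 4
4 → 4² = 16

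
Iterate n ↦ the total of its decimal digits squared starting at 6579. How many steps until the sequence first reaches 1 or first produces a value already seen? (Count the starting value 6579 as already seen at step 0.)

12

6579 → 6² + 5² + 7² + 9² = 191
191 → 1² + 9² + 1² = 83
83 → 8² + 3² = 73
73 → 7² + 3² = 58
58 → 5² + 8² = 89
89 → 8² + 9² = 145
145 → 1² + 4² + 5² = 42
42 → 4² + 2² = 20
20 → 2² + 0² = 4
4 → 4² = 16
16 → 1² + 6² = 37
37 → 3² + 7² = 58  — 58 repeats.
That took 12 steps.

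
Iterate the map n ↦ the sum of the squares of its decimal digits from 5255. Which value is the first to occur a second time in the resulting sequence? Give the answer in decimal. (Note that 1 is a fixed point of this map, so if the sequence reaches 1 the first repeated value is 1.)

5255 → 5² + 2² + 5² + 5² = 79
79 → 7² + 9² = 130
130 → 1² + 3² + 0² = 10
10 → 1² + 0² = 1  — reached the fixed point 1.
1 → 1, so 1 is the first repeated value.

1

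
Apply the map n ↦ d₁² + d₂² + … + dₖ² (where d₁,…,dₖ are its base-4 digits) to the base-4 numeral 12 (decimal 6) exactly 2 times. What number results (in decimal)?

6 = (1,2)_4 → 1² + 2² = 1 + 4 = 5
5 = (1,1)_4 → 1² + 1² = 1 + 1 = 2

2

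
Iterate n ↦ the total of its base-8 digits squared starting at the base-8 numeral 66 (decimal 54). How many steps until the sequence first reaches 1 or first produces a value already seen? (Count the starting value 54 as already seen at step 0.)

54 = (6,6)_8 → 6² + 6² = 36 + 36 = 72
72 = (1,1,0)_8 → 1² + 1² + 0² = 1 + 1 + 0 = 2
2 = (2)_8 → 2² = 4
4 = (4)_8 → 4² = 16
16 = (2,0)_8 → 2² + 0² = 4 + 0 = 4  — 4 repeats.
That took 5 steps.

5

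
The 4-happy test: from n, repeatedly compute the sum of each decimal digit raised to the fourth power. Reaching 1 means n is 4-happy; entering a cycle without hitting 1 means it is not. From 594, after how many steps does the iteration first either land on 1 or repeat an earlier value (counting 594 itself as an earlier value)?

13

594 → 5⁴ + 9⁴ + 4⁴ = 625 + 6561 + 256 = 7442
7442 → 7⁴ + 4⁴ + 4⁴ + 2⁴ = 2401 + 256 + 256 + 16 = 2929
2929 → 2⁴ + 9⁴ + 2⁴ + 9⁴ = 16 + 6561 + 16 + 6561 = 13154
13154 → 1⁴ + 3⁴ + 1⁴ + 5⁴ + 4⁴ = 1 + 81 + 1 + 625 + 256 = 964
964 → 9⁴ + 6⁴ + 4⁴ = 6561 + 1296 + 256 = 8113
8113 → 8⁴ + 1⁴ + 1⁴ + 3⁴ = 4096 + 1 + 1 + 81 = 4179
4179 → 4⁴ + 1⁴ + 7⁴ + 9⁴ = 256 + 1 + 2401 + 6561 = 9219
9219 → 9⁴ + 2⁴ + 1⁴ + 9⁴ = 6561 + 16 + 1 + 6561 = 13139
13139 → 1⁴ + 3⁴ + 1⁴ + 3⁴ + 9⁴ = 1 + 81 + 1 + 81 + 6561 = 6725
6725 → 6⁴ + 7⁴ + 2⁴ + 5⁴ = 1296 + 2401 + 16 + 625 = 4338
4338 → 4⁴ + 3⁴ + 3⁴ + 8⁴ = 256 + 81 + 81 + 4096 = 4514
4514 → 4⁴ + 5⁴ + 1⁴ + 4⁴ = 256 + 625 + 1 + 256 = 1138
1138 → 1⁴ + 1⁴ + 3⁴ + 8⁴ = 1 + 1 + 81 + 4096 = 4179  — 4179 repeats.
That took 13 steps.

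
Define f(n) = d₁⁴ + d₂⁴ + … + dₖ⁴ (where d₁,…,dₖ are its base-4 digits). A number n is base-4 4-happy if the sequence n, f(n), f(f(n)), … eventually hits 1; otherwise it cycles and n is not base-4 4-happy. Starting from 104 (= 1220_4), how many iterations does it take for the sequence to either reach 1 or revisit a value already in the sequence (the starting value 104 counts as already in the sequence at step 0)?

5

104 = (1,2,2,0)_4 → 1⁴ + 2⁴ + 2⁴ + 0⁴ = 1 + 16 + 16 + 0 = 33
33 = (2,0,1)_4 → 2⁴ + 0⁴ + 1⁴ = 16 + 0 + 1 = 17
17 = (1,0,1)_4 → 1⁴ + 0⁴ + 1⁴ = 1 + 0 + 1 = 2
2 = (2)_4 → 2⁴ = 16
16 = (1,0,0)_4 → 1⁴ + 0⁴ + 0⁴ = 1 + 0 + 0 = 1  — reached 1.
That took 5 steps.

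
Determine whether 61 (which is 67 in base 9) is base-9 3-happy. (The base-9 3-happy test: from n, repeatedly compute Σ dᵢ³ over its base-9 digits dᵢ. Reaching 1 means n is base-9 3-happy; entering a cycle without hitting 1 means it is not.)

base-9 3-happy

61 = (6,7)_9 → 559
559 = (6,8,1)_9 → 729
729 = (1,0,0,0)_9 → 1  — reached 1.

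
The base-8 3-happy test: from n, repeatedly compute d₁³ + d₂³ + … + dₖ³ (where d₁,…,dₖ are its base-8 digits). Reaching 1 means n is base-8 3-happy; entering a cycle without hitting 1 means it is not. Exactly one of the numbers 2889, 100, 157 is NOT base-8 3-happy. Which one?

2889: 2889 → 252 → 434 → 440 → 559 → 469 → 476 → 434  — repeats 434 (not base-8 3-happy)
100: 100 → 129 → 9 → 2 → 8 → 1  — reaches 1 (base-8 3-happy)
157: 157 → 160 → 72 → 2 → 8 → 1  — reaches 1 (base-8 3-happy)

2889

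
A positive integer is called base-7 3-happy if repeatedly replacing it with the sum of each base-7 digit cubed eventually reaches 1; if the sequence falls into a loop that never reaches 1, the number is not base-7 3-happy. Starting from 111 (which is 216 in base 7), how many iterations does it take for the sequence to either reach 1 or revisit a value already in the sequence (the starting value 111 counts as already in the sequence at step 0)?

111 = (2,1,6)_7 → 2³ + 1³ + 6³ = 225
225 = (4,4,1)_7 → 4³ + 4³ + 1³ = 129
129 = (2,4,3)_7 → 2³ + 4³ + 3³ = 99
99 = (2,0,1)_7 → 2³ + 0³ + 1³ = 9
9 = (1,2)_7 → 1³ + 2³ = 9  — 9 repeats.
That took 5 steps.

5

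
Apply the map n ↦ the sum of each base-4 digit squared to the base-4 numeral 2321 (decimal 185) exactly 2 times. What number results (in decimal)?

185 = (2,3,2,1)_4 → 18
18 = (1,0,2)_4 → 5

5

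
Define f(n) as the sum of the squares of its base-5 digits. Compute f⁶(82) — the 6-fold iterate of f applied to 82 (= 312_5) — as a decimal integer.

16

82 = (3,1,2)_5 → 3² + 1² + 2² = 14
14 = (2,4)_5 → 2² + 4² = 20
20 = (4,0)_5 → 4² + 0² = 16
16 = (3,1)_5 → 3² + 1² = 10
10 = (2,0)_5 → 2² + 0² = 4
4 = (4)_5 → 4² = 16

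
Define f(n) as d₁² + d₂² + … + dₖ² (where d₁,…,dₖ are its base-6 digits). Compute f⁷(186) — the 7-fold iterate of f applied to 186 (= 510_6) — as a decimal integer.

186 = (5,1,0)_6 → 5² + 1² + 0² = 25 + 1 + 0 = 26
26 = (4,2)_6 → 4² + 2² = 16 + 4 = 20
20 = (3,2)_6 → 3² + 2² = 9 + 4 = 13
13 = (2,1)_6 → 2² + 1² = 4 + 1 = 5
5 = (5)_6 → 5² = 25
25 = (4,1)_6 → 4² + 1² = 16 + 1 = 17
17 = (2,5)_6 → 2² + 5² = 4 + 25 = 29

29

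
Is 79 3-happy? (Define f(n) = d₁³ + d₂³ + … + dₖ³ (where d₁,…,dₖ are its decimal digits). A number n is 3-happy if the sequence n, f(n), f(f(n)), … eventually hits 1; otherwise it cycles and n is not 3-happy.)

79 → 1072
1072 → 352
352 → 160
160 → 217
217 → 352  — 352 already seen; the sequence cycles without reaching 1.

not 3-happy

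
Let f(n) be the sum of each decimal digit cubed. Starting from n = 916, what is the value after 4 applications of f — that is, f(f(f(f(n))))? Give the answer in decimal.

916 → 9³ + 1³ + 6³ = 729 + 1 + 216 = 946
946 → 9³ + 4³ + 6³ = 729 + 64 + 216 = 1009
1009 → 1³ + 0³ + 0³ + 9³ = 1 + 0 + 0 + 729 = 730
730 → 7³ + 3³ + 0³ = 343 + 27 + 0 = 370

370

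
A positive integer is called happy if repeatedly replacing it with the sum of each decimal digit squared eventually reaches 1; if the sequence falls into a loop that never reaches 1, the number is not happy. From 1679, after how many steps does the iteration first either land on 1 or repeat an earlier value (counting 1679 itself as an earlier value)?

1679 → 1² + 6² + 7² + 9² = 167
167 → 1² + 6² + 7² = 86
86 → 8² + 6² = 100
100 → 1² + 0² + 0² = 1  — reached 1.
That took 4 steps.

4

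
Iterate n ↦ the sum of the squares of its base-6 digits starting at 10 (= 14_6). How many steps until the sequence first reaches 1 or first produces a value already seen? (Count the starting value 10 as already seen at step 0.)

10 = (1,4)_6 → 1² + 4² = 17
17 = (2,5)_6 → 2² + 5² = 29
29 = (4,5)_6 → 4² + 5² = 41
41 = (1,0,5)_6 → 1² + 0² + 5² = 26
26 = (4,2)_6 → 4² + 2² = 20
20 = (3,2)_6 → 3² + 2² = 13
13 = (2,1)_6 → 2² + 1² = 5
5 = (5)_6 → 5² = 25
25 = (4,1)_6 → 4² + 1² = 17  — 17 repeats.
That took 9 steps.

9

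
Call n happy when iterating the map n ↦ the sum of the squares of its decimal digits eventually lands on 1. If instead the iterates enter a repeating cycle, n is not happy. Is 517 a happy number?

517 → 5² + 1² + 7² = 25 + 1 + 49 = 75
75 → 7² + 5² = 49 + 25 = 74
74 → 7² + 4² = 49 + 16 = 65
65 → 6² + 5² = 36 + 25 = 61
61 → 6² + 1² = 36 + 1 = 37
37 → 3² + 7² = 9 + 49 = 58
58 → 5² + 8² = 25 + 64 = 89
89 → 8² + 9² = 64 + 81 = 145
145 → 1² + 4² + 5² = 1 + 16 + 25 = 42
42 → 4² + 2² = 16 + 4 = 20
20 → 2² + 0² = 4 + 0 = 4
4 → 4² = 16
16 → 1² + 6² = 1 + 36 = 37  — 37 already seen; the sequence cycles without reaching 1.

not happy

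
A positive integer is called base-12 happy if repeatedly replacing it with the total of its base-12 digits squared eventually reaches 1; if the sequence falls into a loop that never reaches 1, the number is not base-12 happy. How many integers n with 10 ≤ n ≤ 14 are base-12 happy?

1

10: 10 → 100 → 80 → 100  — not base-12 happy
11: 11 → 121 → 101 → 89 → 74 → 40 → 25 → 5 → 25  — not base-12 happy
12: 12 → 1  — base-12 happy
13: 13 → 2 → 4 → 16 → 17 → 26 → 8 → 64 → 41 → 34 → 104 → 128 → 164 → 66 → 61 → 26  — not base-12 happy
14: 14 → 5 → 25 → 5  — not base-12 happy
base-12 happy: 12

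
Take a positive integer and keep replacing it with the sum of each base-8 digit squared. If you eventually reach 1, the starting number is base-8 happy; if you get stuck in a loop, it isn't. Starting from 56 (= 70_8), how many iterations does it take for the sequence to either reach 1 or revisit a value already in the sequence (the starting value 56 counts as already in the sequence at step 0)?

56 = (7,0)_8 → 7² + 0² = 49 + 0 = 49
49 = (6,1)_8 → 6² + 1² = 36 + 1 = 37
37 = (4,5)_8 → 4² + 5² = 16 + 25 = 41
41 = (5,1)_8 → 5² + 1² = 25 + 1 = 26
26 = (3,2)_8 → 3² + 2² = 9 + 4 = 13
13 = (1,5)_8 → 1² + 5² = 1 + 25 = 26  — 26 repeats.
That took 6 steps.

6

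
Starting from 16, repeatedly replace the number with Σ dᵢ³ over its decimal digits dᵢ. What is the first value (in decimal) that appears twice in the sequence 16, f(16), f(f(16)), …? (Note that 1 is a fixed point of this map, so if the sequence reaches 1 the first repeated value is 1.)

217

16 → 1³ + 6³ = 217
217 → 2³ + 1³ + 7³ = 352
352 → 3³ + 5³ + 2³ = 160
160 → 1³ + 6³ + 0³ = 217  — 217 already appeared earlier.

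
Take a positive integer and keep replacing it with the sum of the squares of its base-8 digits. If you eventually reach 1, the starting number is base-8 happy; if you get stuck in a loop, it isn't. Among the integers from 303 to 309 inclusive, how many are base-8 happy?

303: 303 → 90 → 14 → 37 → 41 → 26 → 13 → 26  (repeats 26)
304: 304 → 52 → 52  (repeats 52)
305: 305 → 53 → 61 → 74 → 6 → 36 → 32 → 16 → 4 → 16  (repeats 16)
306: 306 → 56 → 49 → 37 → 41 → 26 → 13 → 26  (repeats 26)
307: 307 → 61 → 74 → 6 → 36 → 32 → 16 → 4 → 16  (repeats 16)
308: 308 → 68 → 17 → 5 → 25 → 10 → 5  (repeats 5)
309: 309 → 77 → 27 → 18 → 8 → 1  (reaches 1)
base-8 happy: 309

1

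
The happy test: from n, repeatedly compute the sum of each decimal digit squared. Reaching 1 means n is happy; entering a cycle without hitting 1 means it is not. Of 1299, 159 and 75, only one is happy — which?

1299

1299: 1299 → 167 → 86 → 100 → 1  — reaches 1 (happy)
159: 159 → 107 → 50 → 25 → 29 → 85 → 89 → 145 → 42 → 20 → 4 → 16 → 37 → 58 → 89  — repeats 89 (not happy)
75: 75 → 74 → 65 → 61 → 37 → 58 → 89 → 145 → 42 → 20 → 4 → 16 → 37  — repeats 37 (not happy)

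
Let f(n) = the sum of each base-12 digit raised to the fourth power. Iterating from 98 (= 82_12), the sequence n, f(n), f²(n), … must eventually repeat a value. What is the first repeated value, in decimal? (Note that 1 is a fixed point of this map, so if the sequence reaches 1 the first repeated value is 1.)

98 = (8,2)_12 → 8⁴ + 2⁴ = 4112
4112 = (2,4,6,8)_12 → 2⁴ + 4⁴ + 6⁴ + 8⁴ = 5664
5664 = (3,3,4,0)_12 → 3⁴ + 3⁴ + 4⁴ + 0⁴ = 418
418 = (2,10,10)_12 → 2⁴ + 10⁴ + 10⁴ = 20016
20016 = (11,7,0,0)_12 → 11⁴ + 7⁴ + 0⁴ + 0⁴ = 17042
17042 = (9,10,4,2)_12 → 9⁴ + 10⁴ + 4⁴ + 2⁴ = 16833
16833 = (9,8,10,9)_12 → 9⁴ + 8⁴ + 10⁴ + 9⁴ = 27218
27218 = (1,3,9,0,2)_12 → 1⁴ + 3⁴ + 9⁴ + 0⁴ + 2⁴ = 6659
6659 = (3,10,2,11)_12 → 3⁴ + 10⁴ + 2⁴ + 11⁴ = 24738
24738 = (1,2,3,9,6)_12 → 1⁴ + 2⁴ + 3⁴ + 9⁴ + 6⁴ = 7955
7955 = (4,7,2,11)_12 → 4⁴ + 7⁴ + 2⁴ + 11⁴ = 17314
17314 = (10,0,2,10)_12 → 10⁴ + 0⁴ + 2⁴ + 10⁴ = 20016  — 20016 already appeared earlier.

20016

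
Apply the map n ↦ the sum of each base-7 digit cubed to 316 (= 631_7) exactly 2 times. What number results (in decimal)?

496

316 = (6,3,1)_7 → 6³ + 3³ + 1³ = 244
244 = (4,6,6)_7 → 4³ + 6³ + 6³ = 496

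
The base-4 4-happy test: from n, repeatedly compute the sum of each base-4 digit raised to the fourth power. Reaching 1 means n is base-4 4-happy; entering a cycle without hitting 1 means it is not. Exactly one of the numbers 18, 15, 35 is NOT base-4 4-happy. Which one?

18: 18 → 17 → 2 → 16 → 1  — reaches 1 (base-4 4-happy)
15: 15 → 162 → 48 → 81 → 3 → 81  — repeats 81 (not base-4 4-happy)
35: 35 → 97 → 18 → 17 → 2 → 16 → 1  — reaches 1 (base-4 4-happy)

15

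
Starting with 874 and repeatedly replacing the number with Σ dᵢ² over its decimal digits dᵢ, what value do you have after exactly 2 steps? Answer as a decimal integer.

874 → 8² + 7² + 4² = 129
129 → 1² + 2² + 9² = 86

86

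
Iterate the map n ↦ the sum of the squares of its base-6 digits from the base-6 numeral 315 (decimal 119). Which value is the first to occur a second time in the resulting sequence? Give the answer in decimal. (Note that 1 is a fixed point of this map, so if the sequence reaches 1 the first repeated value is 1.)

119 = (3,1,5)_6 → 3² + 1² + 5² = 9 + 1 + 25 = 35
35 = (5,5)_6 → 5² + 5² = 25 + 25 = 50
50 = (1,2,2)_6 → 1² + 2² + 2² = 1 + 4 + 4 = 9
9 = (1,3)_6 → 1² + 3² = 1 + 9 = 10
10 = (1,4)_6 → 1² + 4² = 1 + 16 = 17
17 = (2,5)_6 → 2² + 5² = 4 + 25 = 29
29 = (4,5)_6 → 4² + 5² = 16 + 25 = 41
41 = (1,0,5)_6 → 1² + 0² + 5² = 1 + 0 + 25 = 26
26 = (4,2)_6 → 4² + 2² = 16 + 4 = 20
20 = (3,2)_6 → 3² + 2² = 9 + 4 = 13
13 = (2,1)_6 → 2² + 1² = 4 + 1 = 5
5 = (5)_6 → 5² = 25
25 = (4,1)_6 → 4² + 1² = 16 + 1 = 17  — 17 already appeared earlier.

17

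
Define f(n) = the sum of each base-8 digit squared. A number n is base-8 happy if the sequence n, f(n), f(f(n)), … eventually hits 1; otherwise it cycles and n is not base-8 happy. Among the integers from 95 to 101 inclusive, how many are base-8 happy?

1

95: 95 → 59 → 58 → 53 → 61 → 74 → 6 → 36 → 32 → 16 → 4 → 16  — not base-8 happy
96: 96 → 17 → 5 → 25 → 10 → 5  — not base-8 happy
97: 97 → 18 → 8 → 1  — base-8 happy
98: 98 → 21 → 29 → 34 → 20 → 20  — not base-8 happy
99: 99 → 26 → 13 → 26  — not base-8 happy
100: 100 → 33 → 17 → 5 → 25 → 10 → 5  — not base-8 happy
101: 101 → 42 → 29 → 34 → 20 → 20  — not base-8 happy
base-8 happy: 97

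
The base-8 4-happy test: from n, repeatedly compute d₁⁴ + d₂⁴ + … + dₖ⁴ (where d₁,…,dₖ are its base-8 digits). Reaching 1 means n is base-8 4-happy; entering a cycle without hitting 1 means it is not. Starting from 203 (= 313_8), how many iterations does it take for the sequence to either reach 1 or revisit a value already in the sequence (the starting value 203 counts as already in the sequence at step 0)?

203 = (3,1,3)_8 → 3⁴ + 1⁴ + 3⁴ = 163
163 = (2,4,3)_8 → 2⁴ + 4⁴ + 3⁴ = 353
353 = (5,4,1)_8 → 5⁴ + 4⁴ + 1⁴ = 882
882 = (1,5,6,2)_8 → 1⁴ + 5⁴ + 6⁴ + 2⁴ = 1938
1938 = (3,6,2,2)_8 → 3⁴ + 6⁴ + 2⁴ + 2⁴ = 1409
1409 = (2,6,0,1)_8 → 2⁴ + 6⁴ + 0⁴ + 1⁴ = 1313
1313 = (2,4,4,1)_8 → 2⁴ + 4⁴ + 4⁴ + 1⁴ = 529
529 = (1,0,2,1)_8 → 1⁴ + 0⁴ + 2⁴ + 1⁴ = 18
18 = (2,2)_8 → 2⁴ + 2⁴ = 32
32 = (4,0)_8 → 4⁴ + 0⁴ = 256
256 = (4,0,0)_8 → 4⁴ + 0⁴ + 0⁴ = 256  — 256 repeats.
That took 11 steps.

11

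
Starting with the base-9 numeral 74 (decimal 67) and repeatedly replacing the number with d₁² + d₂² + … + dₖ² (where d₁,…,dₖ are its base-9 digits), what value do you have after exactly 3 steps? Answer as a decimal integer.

89

67 = (7,4)_9 → 7² + 4² = 65
65 = (7,2)_9 → 7² + 2² = 53
53 = (5,8)_9 → 5² + 8² = 89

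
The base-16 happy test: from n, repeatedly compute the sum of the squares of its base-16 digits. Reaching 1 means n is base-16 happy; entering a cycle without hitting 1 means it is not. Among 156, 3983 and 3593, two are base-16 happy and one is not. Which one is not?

156

156: 156 → 225 → 197 → 169 → 181 → 146 → 85 → 50 → 13 → 169  — repeats 169 (not base-16 happy)
3983: 3983 → 514 → 8 → 64 → 16 → 1  — reaches 1 (base-16 happy)
3593: 3593 → 277 → 27 → 122 → 149 → 106 → 136 → 128 → 64 → 16 → 1  — reaches 1 (base-16 happy)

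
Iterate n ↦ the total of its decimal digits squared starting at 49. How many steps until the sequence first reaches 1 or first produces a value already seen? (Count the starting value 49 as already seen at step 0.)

49 → 97
97 → 130
130 → 10
10 → 1  — reached 1.
That took 4 steps.

4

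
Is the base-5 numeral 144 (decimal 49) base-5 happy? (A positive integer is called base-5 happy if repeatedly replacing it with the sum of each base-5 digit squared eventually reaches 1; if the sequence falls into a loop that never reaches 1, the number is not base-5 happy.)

49 = (1,4,4)_5 → 1² + 4² + 4² = 33
33 = (1,1,3)_5 → 1² + 1² + 3² = 11
11 = (2,1)_5 → 2² + 1² = 5
5 = (1,0)_5 → 1² + 0² = 1  — reached 1.

base-5 happy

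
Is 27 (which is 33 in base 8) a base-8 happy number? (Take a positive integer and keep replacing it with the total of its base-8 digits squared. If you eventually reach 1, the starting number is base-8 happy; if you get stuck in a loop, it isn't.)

27 = (3,3)_8 → 3² + 3² = 18
18 = (2,2)_8 → 2² + 2² = 8
8 = (1,0)_8 → 1² + 0² = 1  — reached 1.

base-8 happy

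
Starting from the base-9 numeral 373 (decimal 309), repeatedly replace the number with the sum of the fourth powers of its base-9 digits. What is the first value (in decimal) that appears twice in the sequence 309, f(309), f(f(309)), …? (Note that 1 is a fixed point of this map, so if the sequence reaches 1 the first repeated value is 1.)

309 = (3,7,3)_9 → 3⁴ + 7⁴ + 3⁴ = 81 + 2401 + 81 = 2563
2563 = (3,4,5,7)_9 → 3⁴ + 4⁴ + 5⁴ + 7⁴ = 81 + 256 + 625 + 2401 = 3363
3363 = (4,5,4,6)_9 → 4⁴ + 5⁴ + 4⁴ + 6⁴ = 256 + 625 + 256 + 1296 = 2433
2433 = (3,3,0,3)_9 → 3⁴ + 3⁴ + 0⁴ + 3⁴ = 81 + 81 + 0 + 81 = 243
243 = (3,0,0)_9 → 3⁴ + 0⁴ + 0⁴ = 81 + 0 + 0 = 81
81 = (1,0,0)_9 → 1⁴ + 0⁴ + 0⁴ = 1 + 0 + 0 = 1  — reached the fixed point 1.
1 → 1, so 1 is the first repeated value.

1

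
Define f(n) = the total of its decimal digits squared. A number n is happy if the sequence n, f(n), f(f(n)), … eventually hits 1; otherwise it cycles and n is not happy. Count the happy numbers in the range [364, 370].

364: 364 → 61 → 37 → 58 → 89 → 145 → 42 → 20 → 4 → 16 → 37  — not happy
365: 365 → 70 → 49 → 97 → 130 → 10 → 1  — happy
366: 366 → 81 → 65 → 61 → 37 → 58 → 89 → 145 → 42 → 20 → 4 → 16 → 37  — not happy
367: 367 → 94 → 97 → 130 → 10 → 1  — happy
368: 368 → 109 → 82 → 68 → 100 → 1  — happy
369: 369 → 126 → 41 → 17 → 50 → 25 → 29 → 85 → 89 → 145 → 42 → 20 → 4 → 16 → 37 → 58 → 89  — not happy
370: 370 → 58 → 89 → 145 → 42 → 20 → 4 → 16 → 37 → 58  — not happy
happy: 365, 367, 368

3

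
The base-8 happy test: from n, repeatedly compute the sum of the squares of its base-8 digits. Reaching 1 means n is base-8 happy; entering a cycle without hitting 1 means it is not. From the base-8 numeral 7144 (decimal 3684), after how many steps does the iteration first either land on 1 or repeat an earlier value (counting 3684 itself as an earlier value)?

6

3684 = (7,1,4,4)_8 → 7² + 1² + 4² + 4² = 82
82 = (1,2,2)_8 → 1² + 2² + 2² = 9
9 = (1,1)_8 → 1² + 1² = 2
2 = (2)_8 → 2² = 4
4 = (4)_8 → 4² = 16
16 = (2,0)_8 → 2² + 0² = 4  — 4 repeats.
That took 6 steps.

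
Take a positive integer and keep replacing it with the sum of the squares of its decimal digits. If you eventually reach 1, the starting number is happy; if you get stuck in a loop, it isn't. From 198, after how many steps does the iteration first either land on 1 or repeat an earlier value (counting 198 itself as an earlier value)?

15

198 → 1² + 9² + 8² = 1 + 81 + 64 = 146
146 → 1² + 4² + 6² = 1 + 16 + 36 = 53
53 → 5² + 3² = 25 + 9 = 34
34 → 3² + 4² = 9 + 16 = 25
25 → 2² + 5² = 4 + 25 = 29
29 → 2² + 9² = 4 + 81 = 85
85 → 8² + 5² = 64 + 25 = 89
89 → 8² + 9² = 64 + 81 = 145
145 → 1² + 4² + 5² = 1 + 16 + 25 = 42
42 → 4² + 2² = 16 + 4 = 20
20 → 2² + 0² = 4 + 0 = 4
4 → 4² = 16
16 → 1² + 6² = 1 + 36 = 37
37 → 3² + 7² = 9 + 49 = 58
58 → 5² + 8² = 25 + 64 = 89  — 89 repeats.
That took 15 steps.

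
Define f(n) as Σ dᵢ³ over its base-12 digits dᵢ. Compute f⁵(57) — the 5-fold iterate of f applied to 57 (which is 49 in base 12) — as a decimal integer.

512

57 = (4,9)_12 → 4³ + 9³ = 64 + 729 = 793
793 = (5,6,1)_12 → 5³ + 6³ + 1³ = 125 + 216 + 1 = 342
342 = (2,4,6)_12 → 2³ + 4³ + 6³ = 8 + 64 + 216 = 288
288 = (2,0,0)_12 → 2³ + 0³ + 0³ = 8 + 0 + 0 = 8
8 = (8)_12 → 8³ = 512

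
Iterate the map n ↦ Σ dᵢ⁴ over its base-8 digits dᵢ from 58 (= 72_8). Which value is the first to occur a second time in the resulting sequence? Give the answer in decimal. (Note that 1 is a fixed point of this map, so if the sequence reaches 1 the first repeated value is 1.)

58 = (7,2)_8 → 7⁴ + 2⁴ = 2401 + 16 = 2417
2417 = (4,5,6,1)_8 → 4⁴ + 5⁴ + 6⁴ + 1⁴ = 256 + 625 + 1296 + 1 = 2178
2178 = (4,2,0,2)_8 → 4⁴ + 2⁴ + 0⁴ + 2⁴ = 256 + 16 + 0 + 16 = 288
288 = (4,4,0)_8 → 4⁴ + 4⁴ + 0⁴ = 256 + 256 + 0 = 512
512 = (1,0,0,0)_8 → 1⁴ + 0⁴ + 0⁴ + 0⁴ = 1 + 0 + 0 + 0 = 1  — reached the fixed point 1.
1 → 1, so 1 is the first repeated value.

1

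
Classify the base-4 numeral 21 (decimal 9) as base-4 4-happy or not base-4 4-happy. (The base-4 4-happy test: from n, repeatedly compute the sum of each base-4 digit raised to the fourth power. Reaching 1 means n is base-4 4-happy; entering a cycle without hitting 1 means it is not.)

base-4 4-happy

9 = (2,1)_4 → 2⁴ + 1⁴ = 16 + 1 = 17
17 = (1,0,1)_4 → 1⁴ + 0⁴ + 1⁴ = 1 + 0 + 1 = 2
2 = (2)_4 → 2⁴ = 16
16 = (1,0,0)_4 → 1⁴ + 0⁴ + 0⁴ = 1 + 0 + 0 = 1  — reached 1.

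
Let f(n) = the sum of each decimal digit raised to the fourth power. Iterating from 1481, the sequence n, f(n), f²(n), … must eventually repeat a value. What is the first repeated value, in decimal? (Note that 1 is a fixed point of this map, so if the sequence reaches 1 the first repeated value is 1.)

8208

1481 → 1⁴ + 4⁴ + 8⁴ + 1⁴ = 4354
4354 → 4⁴ + 3⁴ + 5⁴ + 4⁴ = 1218
1218 → 1⁴ + 2⁴ + 1⁴ + 8⁴ = 4114
4114 → 4⁴ + 1⁴ + 1⁴ + 4⁴ = 514
514 → 5⁴ + 1⁴ + 4⁴ = 882
882 → 8⁴ + 8⁴ + 2⁴ = 8208
8208 → 8⁴ + 2⁴ + 0⁴ + 8⁴ = 8208  — 8208 already appeared earlier.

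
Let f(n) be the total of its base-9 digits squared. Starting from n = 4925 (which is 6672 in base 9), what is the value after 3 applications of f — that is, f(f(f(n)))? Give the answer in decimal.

4925 = (6,6,7,2)_9 → 6² + 6² + 7² + 2² = 36 + 36 + 49 + 4 = 125
125 = (1,4,8)_9 → 1² + 4² + 8² = 1 + 16 + 64 = 81
81 = (1,0,0)_9 → 1² + 0² + 0² = 1 + 0 + 0 = 1

1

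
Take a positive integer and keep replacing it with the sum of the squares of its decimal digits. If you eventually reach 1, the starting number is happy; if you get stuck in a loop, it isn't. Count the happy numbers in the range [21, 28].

2

21: 21 → 5 → 25 → 29 → 85 → 89 → 145 → 42 → 20 → 4 → 16 → 37 → 58 → 89  (repeats 89)
22: 22 → 8 → 64 → 52 → 29 → 85 → 89 → 145 → 42 → 20 → 4 → 16 → 37 → 58 → 89  (repeats 89)
23: 23 → 13 → 10 → 1  (reaches 1)
24: 24 → 20 → 4 → 16 → 37 → 58 → 89 → 145 → 42 → 20  (repeats 20)
25: 25 → 29 → 85 → 89 → 145 → 42 → 20 → 4 → 16 → 37 → 58 → 89  (repeats 89)
26: 26 → 40 → 16 → 37 → 58 → 89 → 145 → 42 → 20 → 4 → 16  (repeats 16)
27: 27 → 53 → 34 → 25 → 29 → 85 → 89 → 145 → 42 → 20 → 4 → 16 → 37 → 58 → 89  (repeats 89)
28: 28 → 68 → 100 → 1  (reaches 1)
happy: 23, 28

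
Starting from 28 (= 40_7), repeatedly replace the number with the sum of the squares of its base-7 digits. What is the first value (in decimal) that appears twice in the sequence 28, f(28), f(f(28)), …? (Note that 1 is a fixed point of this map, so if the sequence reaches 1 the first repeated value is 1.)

28 = (4,0)_7 → 4² + 0² = 16 + 0 = 16
16 = (2,2)_7 → 2² + 2² = 4 + 4 = 8
8 = (1,1)_7 → 1² + 1² = 1 + 1 = 2
2 = (2)_7 → 2² = 4
4 = (4)_7 → 4² = 16  — 16 already appeared earlier.

16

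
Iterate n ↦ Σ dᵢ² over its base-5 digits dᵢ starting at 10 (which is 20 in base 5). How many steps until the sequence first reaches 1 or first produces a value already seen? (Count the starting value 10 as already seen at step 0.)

10 = (2,0)_5 → 2² + 0² = 4
4 = (4)_5 → 4² = 16
16 = (3,1)_5 → 3² + 1² = 10  — 10 repeats.
That took 3 steps.

3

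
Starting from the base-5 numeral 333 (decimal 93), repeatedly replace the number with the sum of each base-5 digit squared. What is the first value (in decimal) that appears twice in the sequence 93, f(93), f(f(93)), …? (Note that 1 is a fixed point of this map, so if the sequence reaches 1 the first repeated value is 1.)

93 = (3,3,3)_5 → 3² + 3² + 3² = 9 + 9 + 9 = 27
27 = (1,0,2)_5 → 1² + 0² + 2² = 1 + 0 + 4 = 5
5 = (1,0)_5 → 1² + 0² = 1 + 0 = 1  — reached the fixed point 1.
1 → 1, so 1 is the first repeated value.

1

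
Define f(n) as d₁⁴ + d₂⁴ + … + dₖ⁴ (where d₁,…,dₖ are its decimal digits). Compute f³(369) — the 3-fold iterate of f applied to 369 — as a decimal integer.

369 → 3⁴ + 6⁴ + 9⁴ = 7938
7938 → 7⁴ + 9⁴ + 3⁴ + 8⁴ = 13139
13139 → 1⁴ + 3⁴ + 1⁴ + 3⁴ + 9⁴ = 6725

6725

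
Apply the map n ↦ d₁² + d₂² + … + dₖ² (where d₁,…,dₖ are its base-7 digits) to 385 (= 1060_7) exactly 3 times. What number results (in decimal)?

385 = (1,0,6,0)_7 → 1² + 0² + 6² + 0² = 1 + 0 + 36 + 0 = 37
37 = (5,2)_7 → 5² + 2² = 25 + 4 = 29
29 = (4,1)_7 → 4² + 1² = 16 + 1 = 17

17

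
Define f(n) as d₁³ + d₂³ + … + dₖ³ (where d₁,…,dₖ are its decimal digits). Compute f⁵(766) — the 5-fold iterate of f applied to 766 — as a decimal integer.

730

766 → 7³ + 6³ + 6³ = 343 + 216 + 216 = 775
775 → 7³ + 7³ + 5³ = 343 + 343 + 125 = 811
811 → 8³ + 1³ + 1³ = 512 + 1 + 1 = 514
514 → 5³ + 1³ + 4³ = 125 + 1 + 64 = 190
190 → 1³ + 9³ + 0³ = 1 + 729 + 0 = 730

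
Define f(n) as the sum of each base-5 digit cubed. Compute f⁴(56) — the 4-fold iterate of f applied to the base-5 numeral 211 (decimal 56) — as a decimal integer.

56 = (2,1,1)_5 → 2³ + 1³ + 1³ = 10
10 = (2,0)_5 → 2³ + 0³ = 8
8 = (1,3)_5 → 1³ + 3³ = 28
28 = (1,0,3)_5 → 1³ + 0³ + 3³ = 28

28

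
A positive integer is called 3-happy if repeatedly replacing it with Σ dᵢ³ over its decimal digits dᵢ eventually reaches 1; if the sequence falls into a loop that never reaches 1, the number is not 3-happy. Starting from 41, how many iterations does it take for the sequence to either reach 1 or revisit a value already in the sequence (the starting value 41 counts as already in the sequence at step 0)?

7

41 → 65
65 → 341
341 → 92
92 → 737
737 → 713
713 → 371
371 → 371  — 371 repeats.
That took 7 steps.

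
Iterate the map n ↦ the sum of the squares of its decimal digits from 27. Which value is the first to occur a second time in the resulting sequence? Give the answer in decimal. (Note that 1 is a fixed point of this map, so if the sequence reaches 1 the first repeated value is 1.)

89

27 → 2² + 7² = 4 + 49 = 53
53 → 5² + 3² = 25 + 9 = 34
34 → 3² + 4² = 9 + 16 = 25
25 → 2² + 5² = 4 + 25 = 29
29 → 2² + 9² = 4 + 81 = 85
85 → 8² + 5² = 64 + 25 = 89
89 → 8² + 9² = 64 + 81 = 145
145 → 1² + 4² + 5² = 1 + 16 + 25 = 42
42 → 4² + 2² = 16 + 4 = 20
20 → 2² + 0² = 4 + 0 = 4
4 → 4² = 16
16 → 1² + 6² = 1 + 36 = 37
37 → 3² + 7² = 9 + 49 = 58
58 → 5² + 8² = 25 + 64 = 89  — 89 already appeared earlier.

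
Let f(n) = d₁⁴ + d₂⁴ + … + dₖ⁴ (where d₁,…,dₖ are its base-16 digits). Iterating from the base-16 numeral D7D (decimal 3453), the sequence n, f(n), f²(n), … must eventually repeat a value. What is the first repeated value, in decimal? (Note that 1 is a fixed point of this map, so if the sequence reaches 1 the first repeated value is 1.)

1

3453 = (13,7,13)_16 → 13⁴ + 7⁴ + 13⁴ = 28561 + 2401 + 28561 = 59523
59523 = (14,8,8,3)_16 → 14⁴ + 8⁴ + 8⁴ + 3⁴ = 38416 + 4096 + 4096 + 81 = 46689
46689 = (11,6,6,1)_16 → 11⁴ + 6⁴ + 6⁴ + 1⁴ = 14641 + 1296 + 1296 + 1 = 17234
17234 = (4,3,5,2)_16 → 4⁴ + 3⁴ + 5⁴ + 2⁴ = 256 + 81 + 625 + 16 = 978
978 = (3,13,2)_16 → 3⁴ + 13⁴ + 2⁴ = 81 + 28561 + 16 = 28658
28658 = (6,15,15,2)_16 → 6⁴ + 15⁴ + 15⁴ + 2⁴ = 1296 + 50625 + 50625 + 16 = 102562
102562 = (1,9,0,10,2)_16 → 1⁴ + 9⁴ + 0⁴ + 10⁴ + 2⁴ = 1 + 6561 + 0 + 10000 + 16 = 16578
16578 = (4,0,12,2)_16 → 4⁴ + 0⁴ + 12⁴ + 2⁴ = 256 + 0 + 20736 + 16 = 21008
21008 = (5,2,1,0)_16 → 5⁴ + 2⁴ + 1⁴ + 0⁴ = 625 + 16 + 1 + 0 = 642
642 = (2,8,2)_16 → 2⁴ + 8⁴ + 2⁴ = 16 + 4096 + 16 = 4128
4128 = (1,0,2,0)_16 → 1⁴ + 0⁴ + 2⁴ + 0⁴ = 1 + 0 + 16 + 0 = 17
17 = (1,1)_16 → 1⁴ + 1⁴ = 1 + 1 = 2
2 = (2)_16 → 2⁴ = 16
16 = (1,0)_16 → 1⁴ + 0⁴ = 1 + 0 = 1  — reached the fixed point 1.
1 → 1, so 1 is the first repeated value.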